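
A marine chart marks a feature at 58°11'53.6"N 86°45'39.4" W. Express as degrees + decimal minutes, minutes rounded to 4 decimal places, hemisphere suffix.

Latitude: seconds/60 = 0.89333; minutes = 11 + 0.89333 = 11.893333
λ: seconds/60 = 0.65667; minutes = 45 + 0.65667 = 45.656667

58° 11.8933′ N, 86° 45.6567′ W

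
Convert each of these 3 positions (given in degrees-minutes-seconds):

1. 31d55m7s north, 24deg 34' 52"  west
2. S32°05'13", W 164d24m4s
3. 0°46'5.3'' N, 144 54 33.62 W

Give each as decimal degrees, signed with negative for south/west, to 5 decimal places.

Point 1:
  Latitude: 31 + 55/60 + 7/3600 = 31.918611
  N → positive
  Longitude: 24° + 34/60 + 52/3600 = 24 + 0.566667 + 0.014444 = 24.581111
  W ⇒ negate
Point 2:
  Latitude: 32 + 5/60 + 13/3600 = 32.086944
  S → negative
  λ: 24′ + 4″ = 24.06667′; 164 + 24.06667/60 = 164.401111
  W ⇒ negate
Point 3:
  φ: 0° + 46/60 + 5.3/3600 = 0 + 0.766667 + 0.001472 = 0.768139
  N ⇒ keep positive
  λ: 144° + 54/60 + 33.62/3600 = 144 + 0.900000 + 0.009339 = 144.909339
  hemisphere W, so the sign is −

1. 31.91861, -24.58111
2. -32.08694, -164.40111
3. 0.76814, -144.90934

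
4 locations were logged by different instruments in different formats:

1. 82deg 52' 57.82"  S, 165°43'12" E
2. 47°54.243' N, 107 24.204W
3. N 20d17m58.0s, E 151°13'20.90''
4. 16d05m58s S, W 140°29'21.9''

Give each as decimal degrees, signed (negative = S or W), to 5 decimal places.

Point 1:
  Lat: 82° + 52/60 + 57.82/3600 = 82 + 0.866667 + 0.016061 = 82.882728
  S → negative
  Longitude: 43′ + 12″ = 43.20000′; 165 + 43.20000/60 = 165.720000
  E → positive
Point 2:
  Latitude: 47 + 54.243/60 = 47.904050
  N → positive
  Longitude: 107 + 24.204/60 = 107.403400
  W ⇒ negate
Point 3:
  Latitude: 17′ + 58″ = 17.96667′; 20 + 17.96667/60 = 20.299444
  N ⇒ keep positive
  Lon: 151 + 13/60 + 20.9/3600 = 151.222472
  E ⇒ keep positive
Point 4:
  Lat: 16 + 5/60 + 58/3600 = 16.099444
  hemisphere S, so the sign is −
  λ: 140° + 29/60 + 21.9/3600 = 140 + 0.483333 + 0.006083 = 140.489417
  W → negative

1. -82.88273, 165.72000
2. 47.90405, -107.40340
3. 20.29944, 151.22247
4. -16.09944, -140.48942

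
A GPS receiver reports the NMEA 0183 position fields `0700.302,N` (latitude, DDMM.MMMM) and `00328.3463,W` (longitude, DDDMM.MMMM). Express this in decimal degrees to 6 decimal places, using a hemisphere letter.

7.005033° N, 3.472438° W

Latitude: split at 2 digits → 07° and 0.302′; 7 + 0.302/60 = 7.0050333
λ: split at 3 digits → 003° and 28.3463′; 3 + 28.3463/60 = 3.4724383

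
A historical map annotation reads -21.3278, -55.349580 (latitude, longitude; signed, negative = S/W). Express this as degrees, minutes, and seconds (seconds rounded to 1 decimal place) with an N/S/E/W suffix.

Latitude is negative → S; |value| = 21.327800
Lat: whole degrees 21; 19.66800′ → 19′ and 40.080″
Longitude is negative → W; |value| = 55.349580
Longitude: whole degrees 55; 20.97480′ → 20′ and 58.488″

21°19′40.1″ S, 55°20′58.5″ W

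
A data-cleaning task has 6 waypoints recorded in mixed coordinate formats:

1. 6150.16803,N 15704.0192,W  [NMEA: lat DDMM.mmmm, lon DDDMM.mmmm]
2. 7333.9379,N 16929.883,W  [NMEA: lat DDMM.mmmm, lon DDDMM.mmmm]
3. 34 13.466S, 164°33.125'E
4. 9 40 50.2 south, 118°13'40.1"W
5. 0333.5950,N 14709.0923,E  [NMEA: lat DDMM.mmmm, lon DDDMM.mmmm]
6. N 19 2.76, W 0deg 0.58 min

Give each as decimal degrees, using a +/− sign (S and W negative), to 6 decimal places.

1. 61.836134, -157.066987
2. 73.565632, -169.498050
3. -34.224433, 164.552083
4. -9.680611, -118.227806
5. 3.559917, 147.151538
6. 19.046000, -0.009667

Point 1:
  Lat: split at 2 digits → 61° and 50.16803′; 61 + 50.16803/60 = 61.8361338
  N → positive
  Longitude: degrees = first 3 digits = 157, minutes = 4.0192; 157 + 4.0192/60 = 157.0669867
  hemisphere W, so the sign is −
Point 2:
  Lat: degrees = first 2 digits = 73, minutes = 33.9379; 73 + 33.9379/60 = 73.5656317
  N → positive
  λ: degrees = first 3 digits = 169, minutes = 29.883; 169 + 29.883/60 = 169.4980500
  W ⇒ negate
Point 3:
  Lat: 13.466′ = 0.224433°; total 34.2244333
  S ⇒ negate
  Lon: 164 + 33.125/60 = 164.5520833
  E → positive
Point 4:
  Latitude: 9° + 40/60 + 50.2/3600 = 9 + 0.666667 + 0.013944 = 9.6806111
  S → negative
  Longitude: 118° + 13/60 + 40.1/3600 = 118 + 0.216667 + 0.011139 = 118.2278056
  W ⇒ negate
Point 5:
  φ: degrees = first 2 digits = 3, minutes = 33.595; 3 + 33.595/60 = 3.5599167
  N → positive
  Lon: degrees = first 3 digits = 147, minutes = 9.0923; 147 + 9.0923/60 = 147.1515383
  E ⇒ keep positive
Point 6:
  Latitude: 2.76′ = 0.046000°; total 19.0460000
  N → positive
  λ: 0.58′ = 0.009667°; total 0.0096667
  W → negative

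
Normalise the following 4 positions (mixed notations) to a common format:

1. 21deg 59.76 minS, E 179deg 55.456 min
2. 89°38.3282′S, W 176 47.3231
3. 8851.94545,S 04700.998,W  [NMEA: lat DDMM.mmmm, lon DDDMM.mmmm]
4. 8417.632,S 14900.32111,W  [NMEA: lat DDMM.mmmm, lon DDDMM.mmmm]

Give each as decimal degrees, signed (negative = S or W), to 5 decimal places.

Point 1:
  Latitude: 59.76′ = 0.996000°; total 21.996000
  S ⇒ negate
  Lon: 179 + 55.456/60 = 179.924267
  E → positive
Point 2:
  Latitude: 89 + 38.3282/60 = 89.638803
  S → negative
  λ: 47.3231′ = 0.788718°; total 176.788718
  hemisphere W, so the sign is −
Point 3:
  φ: degrees = first 2 digits = 88, minutes = 51.94545; 88 + 51.94545/60 = 88.865758
  hemisphere S, so the sign is −
  Lon: split at 3 digits → 047° and 0.998′; 47 + 0.998/60 = 47.016633
  W → negative
Point 4:
  Latitude: degrees = first 2 digits = 84, minutes = 17.632; 84 + 17.632/60 = 84.293867
  hemisphere S, so the sign is −
  λ: split at 3 digits → 149° and 0.32111′; 149 + 0.32111/60 = 149.005352
  W → negative

1. -21.99600, 179.92427
2. -89.63880, -176.78872
3. -88.86576, -47.01663
4. -84.29387, -149.00535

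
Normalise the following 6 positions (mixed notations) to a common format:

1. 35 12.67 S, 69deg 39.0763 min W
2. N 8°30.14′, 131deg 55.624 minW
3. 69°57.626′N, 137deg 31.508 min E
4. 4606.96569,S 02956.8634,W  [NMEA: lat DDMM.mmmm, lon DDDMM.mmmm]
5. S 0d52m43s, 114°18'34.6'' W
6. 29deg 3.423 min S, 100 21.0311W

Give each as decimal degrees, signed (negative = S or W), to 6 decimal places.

1. -35.211167, -69.651272
2. 8.502333, -131.927067
3. 69.960433, 137.525133
4. -46.116095, -29.947723
5. -0.878611, -114.309611
6. -29.057050, -100.350518

Point 1:
  Lat: 12.67′ = 0.211167°; total 35.2111667
  S → negative
  λ: 69 + 39.0763/60 = 69.6512717
  W → negative
Point 2:
  Lat: 8 + 30.14/60 = 8.5023333
  N → positive
  Longitude: 55.624′ = 0.927067°; total 131.9270667
  W ⇒ negate
Point 3:
  Latitude: 57.626′ = 0.960433°; total 69.9604333
  N → positive
  Lon: 31.508′ = 0.525133°; total 137.5251333
  E ⇒ keep positive
Point 4:
  φ: split at 2 digits → 46° and 6.96569′; 46 + 6.96569/60 = 46.1160948
  S ⇒ negate
  Lon: split at 3 digits → 029° and 56.8634′; 29 + 56.8634/60 = 29.9477233
  W ⇒ negate
Point 5:
  Latitude: 0° + 52/60 + 43/3600 = 0 + 0.866667 + 0.011944 = 0.8786111
  hemisphere S, so the sign is −
  Longitude: 18′ + 34.6″ = 18.57667′; 114 + 18.57667/60 = 114.3096111
  hemisphere W, so the sign is −
Point 6:
  Lat: 3.423′ = 0.057050°; total 29.0570500
  S ⇒ negate
  λ: 100 + 21.0311/60 = 100.3505183
  hemisphere W, so the sign is −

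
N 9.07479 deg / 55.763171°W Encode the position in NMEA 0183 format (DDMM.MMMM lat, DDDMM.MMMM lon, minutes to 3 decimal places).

0904.487,N / 05545.790,W

Latitude: minutes = (9.074790 − 9) × 60 = 4.48740
Lon: minutes = (55.763171 − 55) × 60 = 45.79026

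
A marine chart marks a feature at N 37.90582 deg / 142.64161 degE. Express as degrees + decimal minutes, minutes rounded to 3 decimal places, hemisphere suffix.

37° 54.349′ N, 142° 38.497′ E

φ: minutes = (37.905820 − 37) × 60 = 54.34920
λ: minutes = (142.641610 − 142) × 60 = 38.49660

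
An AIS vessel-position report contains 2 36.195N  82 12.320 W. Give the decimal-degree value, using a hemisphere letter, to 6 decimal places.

Lat: 36.195′ = 0.603250°; total 2.6032500
Lon: 12.32′ = 0.205333°; total 82.2053333

2.603250° N, 82.205333° W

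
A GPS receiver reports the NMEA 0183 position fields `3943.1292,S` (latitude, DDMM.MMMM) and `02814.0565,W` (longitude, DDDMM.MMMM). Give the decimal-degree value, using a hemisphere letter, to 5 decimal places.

φ: split at 2 digits → 39° and 43.1292′; 39 + 43.1292/60 = 39.718820
λ: degrees = first 3 digits = 28, minutes = 14.0565; 28 + 14.0565/60 = 28.234275

39.71882° S, 28.23428° W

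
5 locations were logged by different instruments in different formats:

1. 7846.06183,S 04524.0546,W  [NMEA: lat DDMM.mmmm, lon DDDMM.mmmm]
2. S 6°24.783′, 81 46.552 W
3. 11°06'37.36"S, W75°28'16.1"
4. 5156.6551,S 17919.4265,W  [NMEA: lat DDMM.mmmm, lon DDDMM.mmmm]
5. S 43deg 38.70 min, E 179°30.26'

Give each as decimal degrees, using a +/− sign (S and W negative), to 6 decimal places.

1. -78.767697, -45.400910
2. -6.413050, -81.775867
3. -11.110378, -75.471139
4. -51.944252, -179.323775
5. -43.645000, 179.504333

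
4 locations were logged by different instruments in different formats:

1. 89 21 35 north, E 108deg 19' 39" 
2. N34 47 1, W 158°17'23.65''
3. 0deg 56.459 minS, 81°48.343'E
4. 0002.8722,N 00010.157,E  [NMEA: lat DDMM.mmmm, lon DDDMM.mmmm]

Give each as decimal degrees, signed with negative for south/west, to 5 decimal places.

Point 1:
  Lat: 89 + 21/60 + 35/3600 = 89.359722
  N → positive
  Longitude: 108 + 19/60 + 39/3600 = 108.327500
  E → positive
Point 2:
  φ: 47′ + 1″ = 47.01667′; 34 + 47.01667/60 = 34.783611
  N ⇒ keep positive
  Lon: 158° + 17/60 + 23.65/3600 = 158 + 0.283333 + 0.006569 = 158.289903
  W ⇒ negate
Point 3:
  Lat: 56.459′ = 0.940983°; total 0.940983
  S ⇒ negate
  Longitude: 81 + 48.343/60 = 81.805717
  E → positive
Point 4:
  Lat: degrees = first 2 digits = 0, minutes = 2.8722; 0 + 2.8722/60 = 0.047870
  N → positive
  Longitude: degrees = first 3 digits = 0, minutes = 10.157; 0 + 10.157/60 = 0.169283
  E ⇒ keep positive

1. 89.35972, 108.32750
2. 34.78361, -158.28990
3. -0.94098, 81.80572
4. 0.04787, 0.16928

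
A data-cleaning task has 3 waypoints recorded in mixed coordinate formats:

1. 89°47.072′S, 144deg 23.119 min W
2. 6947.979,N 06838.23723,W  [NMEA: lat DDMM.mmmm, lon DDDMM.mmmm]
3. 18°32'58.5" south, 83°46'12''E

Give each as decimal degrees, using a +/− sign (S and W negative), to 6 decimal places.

1. -89.784533, -144.385317
2. 69.799650, -68.637287
3. -18.549583, 83.770000

Point 1:
  φ: 89 + 47.072/60 = 89.7845333
  S ⇒ negate
  Lon: 23.119′ = 0.385317°; total 144.3853167
  hemisphere W, so the sign is −
Point 2:
  φ: split at 2 digits → 69° and 47.979′; 69 + 47.979/60 = 69.7996500
  N ⇒ keep positive
  λ: degrees = first 3 digits = 68, minutes = 38.23723; 68 + 38.23723/60 = 68.6372872
  W ⇒ negate
Point 3:
  Lat: 32′ + 58.5″ = 32.97500′; 18 + 32.97500/60 = 18.5495833
  S ⇒ negate
  Longitude: 83 + 46/60 + 12/3600 = 83.7700000
  E ⇒ keep positive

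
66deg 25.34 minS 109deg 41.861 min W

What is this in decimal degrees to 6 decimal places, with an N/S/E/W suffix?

Lat: 25.34′ = 0.422333°; total 66.4223333
Lon: 41.861′ = 0.697683°; total 109.6976833

66.422333° S, 109.697683° W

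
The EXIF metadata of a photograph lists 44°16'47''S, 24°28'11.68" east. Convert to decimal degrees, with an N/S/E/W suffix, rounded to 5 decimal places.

44.27972° S, 24.46991° E

φ: 44° + 16/60 + 47/3600 = 44 + 0.266667 + 0.013056 = 44.279722
λ: 24° + 28/60 + 11.68/3600 = 24 + 0.466667 + 0.003244 = 24.469911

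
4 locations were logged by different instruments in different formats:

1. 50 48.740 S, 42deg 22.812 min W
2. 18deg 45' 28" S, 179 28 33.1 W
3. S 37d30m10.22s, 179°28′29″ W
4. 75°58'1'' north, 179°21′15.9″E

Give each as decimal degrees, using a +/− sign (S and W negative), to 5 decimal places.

1. -50.81233, -42.38020
2. -18.75778, -179.47586
3. -37.50284, -179.47472
4. 75.96694, 179.35442

Point 1:
  Latitude: 50 + 48.74/60 = 50.812333
  S ⇒ negate
  λ: 42 + 22.812/60 = 42.380200
  W ⇒ negate
Point 2:
  Lat: 18 + 45/60 + 28/3600 = 18.757778
  S → negative
  Lon: 28′ + 33.1″ = 28.55167′; 179 + 28.55167/60 = 179.475861
  W ⇒ negate
Point 3:
  Lat: 37° + 30/60 + 10.22/3600 = 37 + 0.500000 + 0.002839 = 37.502839
  hemisphere S, so the sign is −
  λ: 179 + 28/60 + 29/3600 = 179.474722
  W ⇒ negate
Point 4:
  φ: 58′ + 1″ = 58.01667′; 75 + 58.01667/60 = 75.966944
  N → positive
  λ: 21′ + 15.9″ = 21.26500′; 179 + 21.26500/60 = 179.354417
  E → positive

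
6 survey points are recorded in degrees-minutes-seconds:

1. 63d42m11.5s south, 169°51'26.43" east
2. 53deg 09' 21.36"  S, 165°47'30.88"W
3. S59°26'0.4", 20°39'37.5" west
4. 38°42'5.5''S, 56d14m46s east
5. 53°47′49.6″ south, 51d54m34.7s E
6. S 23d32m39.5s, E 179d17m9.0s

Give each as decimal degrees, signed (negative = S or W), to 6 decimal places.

1. -63.703194, 169.857342
2. -53.155933, -165.791911
3. -59.433444, -20.660417
4. -38.701528, 56.246111
5. -53.797111, 51.909639
6. -23.544306, 179.285833

Point 1:
  φ: 63° + 42/60 + 11.5/3600 = 63 + 0.700000 + 0.003194 = 63.7031944
  hemisphere S, so the sign is −
  λ: 169° + 51/60 + 26.43/3600 = 169 + 0.850000 + 0.007342 = 169.8573417
  E → positive
Point 2:
  φ: 53 + 9/60 + 21.36/3600 = 53.1559333
  S ⇒ negate
  λ: 165 + 47/60 + 30.88/3600 = 165.7919111
  hemisphere W, so the sign is −
Point 3:
  Lat: 59 + 26/60 + 0.4/3600 = 59.4334444
  S → negative
  Lon: 20 + 39/60 + 37.5/3600 = 20.6604167
  W → negative
Point 4:
  Latitude: 38° + 42/60 + 5.5/3600 = 38 + 0.700000 + 0.001528 = 38.7015278
  S → negative
  Longitude: 56 + 14/60 + 46/3600 = 56.2461111
  E → positive
Point 5:
  Lat: 47′ + 49.6″ = 47.82667′; 53 + 47.82667/60 = 53.7971111
  S ⇒ negate
  λ: 54′ + 34.7″ = 54.57833′; 51 + 54.57833/60 = 51.9096389
  E ⇒ keep positive
Point 6:
  Lat: 32′ + 39.5″ = 32.65833′; 23 + 32.65833/60 = 23.5443056
  S → negative
  Longitude: 179° + 17/60 + 9/3600 = 179 + 0.283333 + 0.002500 = 179.2858333
  E → positive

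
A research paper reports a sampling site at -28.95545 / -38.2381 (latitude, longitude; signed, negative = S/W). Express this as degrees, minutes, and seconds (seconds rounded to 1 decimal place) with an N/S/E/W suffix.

28°57′19.6″ S, 38°14′17.2″ W

Latitude is negative → S; |value| = 28.955450
φ: whole degrees 28; 57.32700′ → 57′ and 19.620″
Longitude is negative → W; |value| = 38.238100
Lon: whole degrees 38; 14.28600′ → 14′ and 17.160″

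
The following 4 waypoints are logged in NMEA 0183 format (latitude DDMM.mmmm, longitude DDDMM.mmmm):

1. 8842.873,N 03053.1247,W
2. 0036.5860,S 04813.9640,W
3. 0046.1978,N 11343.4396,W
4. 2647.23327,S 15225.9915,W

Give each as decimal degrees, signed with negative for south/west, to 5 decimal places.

Point 1:
  φ: split at 2 digits → 88° and 42.873′; 88 + 42.873/60 = 88.714550
  N → positive
  Lon: split at 3 digits → 030° and 53.1247′; 30 + 53.1247/60 = 30.885412
  hemisphere W, so the sign is −
Point 2:
  φ: split at 2 digits → 00° and 36.586′; 0 + 36.586/60 = 0.609767
  S → negative
  Lon: degrees = first 3 digits = 48, minutes = 13.964; 48 + 13.964/60 = 48.232733
  hemisphere W, so the sign is −
Point 3:
  Latitude: degrees = first 2 digits = 0, minutes = 46.1978; 0 + 46.1978/60 = 0.769963
  N → positive
  Lon: split at 3 digits → 113° and 43.4396′; 113 + 43.4396/60 = 113.723993
  hemisphere W, so the sign is −
Point 4:
  φ: degrees = first 2 digits = 26, minutes = 47.23327; 26 + 47.23327/60 = 26.787221
  S → negative
  Longitude: split at 3 digits → 152° and 25.9915′; 152 + 25.9915/60 = 152.433192
  W → negative

1. 88.71455, -30.88541
2. -0.60977, -48.23273
3. 0.76996, -113.72399
4. -26.78722, -152.43319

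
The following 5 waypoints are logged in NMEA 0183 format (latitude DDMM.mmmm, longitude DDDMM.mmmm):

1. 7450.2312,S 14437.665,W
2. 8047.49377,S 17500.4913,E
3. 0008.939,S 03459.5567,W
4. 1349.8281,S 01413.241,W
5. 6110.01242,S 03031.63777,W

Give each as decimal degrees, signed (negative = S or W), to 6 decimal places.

Point 1:
  Latitude: split at 2 digits → 74° and 50.2312′; 74 + 50.2312/60 = 74.8371867
  hemisphere S, so the sign is −
  Lon: degrees = first 3 digits = 144, minutes = 37.665; 144 + 37.665/60 = 144.6277500
  W → negative
Point 2:
  φ: split at 2 digits → 80° and 47.49377′; 80 + 47.49377/60 = 80.7915628
  S → negative
  Longitude: degrees = first 3 digits = 175, minutes = 0.4913; 175 + 0.4913/60 = 175.0081883
  E ⇒ keep positive
Point 3:
  φ: degrees = first 2 digits = 0, minutes = 8.939; 0 + 8.939/60 = 0.1489833
  S ⇒ negate
  Lon: split at 3 digits → 034° and 59.5567′; 34 + 59.5567/60 = 34.9926117
  W ⇒ negate
Point 4:
  Lat: split at 2 digits → 13° and 49.8281′; 13 + 49.8281/60 = 13.8304683
  S → negative
  Longitude: split at 3 digits → 014° and 13.241′; 14 + 13.241/60 = 14.2206833
  hemisphere W, so the sign is −
Point 5:
  φ: degrees = first 2 digits = 61, minutes = 10.01242; 61 + 10.01242/60 = 61.1668737
  S → negative
  λ: degrees = first 3 digits = 30, minutes = 31.63777; 30 + 31.63777/60 = 30.5272962
  W ⇒ negate

1. -74.837187, -144.627750
2. -80.791563, 175.008188
3. -0.148983, -34.992612
4. -13.830468, -14.220683
5. -61.166874, -30.527296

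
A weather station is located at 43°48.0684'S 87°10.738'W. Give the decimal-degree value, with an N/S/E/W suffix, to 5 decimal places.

φ: 48.0684′ = 0.801140°; total 43.801140
Longitude: 87 + 10.738/60 = 87.178967

43.80114° S, 87.17897° W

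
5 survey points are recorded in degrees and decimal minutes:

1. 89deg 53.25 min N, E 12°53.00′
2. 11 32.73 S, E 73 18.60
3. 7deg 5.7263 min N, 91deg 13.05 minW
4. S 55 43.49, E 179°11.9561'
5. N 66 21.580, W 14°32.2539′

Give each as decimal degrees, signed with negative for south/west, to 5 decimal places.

1. 89.88750, 12.88333
2. -11.54550, 73.31000
3. 7.09544, -91.21750
4. -55.72483, 179.19927
5. 66.35967, -14.53757

Point 1:
  Latitude: 53.25′ = 0.887500°; total 89.887500
  N → positive
  Longitude: 12 + 53/60 = 12.883333
  E → positive
Point 2:
  Lat: 11 + 32.73/60 = 11.545500
  S ⇒ negate
  Lon: 18.6′ = 0.310000°; total 73.310000
  E → positive
Point 3:
  Lat: 7 + 5.7263/60 = 7.095438
  N ⇒ keep positive
  Longitude: 91 + 13.05/60 = 91.217500
  W ⇒ negate
Point 4:
  φ: 55 + 43.49/60 = 55.724833
  hemisphere S, so the sign is −
  Lon: 179 + 11.9561/60 = 179.199268
  E ⇒ keep positive
Point 5:
  Lat: 66 + 21.58/60 = 66.359667
  N → positive
  λ: 14 + 32.2539/60 = 14.537565
  W → negative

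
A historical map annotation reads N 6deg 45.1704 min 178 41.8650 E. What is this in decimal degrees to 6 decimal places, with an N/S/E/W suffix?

Latitude: 6 + 45.1704/60 = 6.7528400
Lon: 178 + 41.865/60 = 178.6977500

6.752840° N, 178.697750° E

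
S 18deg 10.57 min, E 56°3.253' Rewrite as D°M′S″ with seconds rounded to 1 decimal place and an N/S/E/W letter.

φ: fractional minutes 0.57000 × 60 = 34.200″
Lon: fractional minutes 0.25300 × 60 = 15.180″

18°10′34.2″ S, 56°03′15.2″ E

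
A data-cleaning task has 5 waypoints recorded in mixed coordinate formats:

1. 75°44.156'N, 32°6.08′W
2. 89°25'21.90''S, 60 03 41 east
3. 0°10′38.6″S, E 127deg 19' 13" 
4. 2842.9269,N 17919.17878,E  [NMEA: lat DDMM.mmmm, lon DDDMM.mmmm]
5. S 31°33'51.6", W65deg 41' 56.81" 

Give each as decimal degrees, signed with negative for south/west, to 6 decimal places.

Point 1:
  Latitude: 44.156′ = 0.735933°; total 75.7359333
  N ⇒ keep positive
  Longitude: 6.08′ = 0.101333°; total 32.1013333
  W → negative
Point 2:
  Lat: 25′ + 21.9″ = 25.36500′; 89 + 25.36500/60 = 89.4227500
  S ⇒ negate
  λ: 3′ + 41″ = 3.68333′; 60 + 3.68333/60 = 60.0613889
  E → positive
Point 3:
  Latitude: 0° + 10/60 + 38.6/3600 = 0 + 0.166667 + 0.010722 = 0.1773889
  hemisphere S, so the sign is −
  λ: 19′ + 13″ = 19.21667′; 127 + 19.21667/60 = 127.3202778
  E → positive
Point 4:
  Lat: split at 2 digits → 28° and 42.9269′; 28 + 42.9269/60 = 28.7154483
  N ⇒ keep positive
  Lon: split at 3 digits → 179° and 19.17878′; 179 + 19.17878/60 = 179.3196463
  E ⇒ keep positive
Point 5:
  φ: 31 + 33/60 + 51.6/3600 = 31.5643333
  S ⇒ negate
  Longitude: 65 + 41/60 + 56.81/3600 = 65.6991139
  hemisphere W, so the sign is −

1. 75.735933, -32.101333
2. -89.422750, 60.061389
3. -0.177389, 127.320278
4. 28.715448, 179.319646
5. -31.564333, -65.699114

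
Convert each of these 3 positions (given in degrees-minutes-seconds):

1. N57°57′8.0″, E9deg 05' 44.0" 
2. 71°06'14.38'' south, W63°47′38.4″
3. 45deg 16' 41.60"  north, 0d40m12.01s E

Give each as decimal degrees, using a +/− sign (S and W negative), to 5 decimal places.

1. 57.95222, 9.09556
2. -71.10399, -63.79400
3. 45.27822, 0.67000

Point 1:
  Lat: 57° + 57/60 + 8/3600 = 57 + 0.950000 + 0.002222 = 57.952222
  N → positive
  Longitude: 9° + 5/60 + 44/3600 = 9 + 0.083333 + 0.012222 = 9.095556
  E ⇒ keep positive
Point 2:
  Lat: 71 + 6/60 + 14.38/3600 = 71.103994
  hemisphere S, so the sign is −
  Lon: 63 + 47/60 + 38.4/3600 = 63.794000
  W → negative
Point 3:
  Lat: 45° + 16/60 + 41.6/3600 = 45 + 0.266667 + 0.011556 = 45.278222
  N → positive
  Longitude: 0 + 40/60 + 12.01/3600 = 0.670003
  E → positive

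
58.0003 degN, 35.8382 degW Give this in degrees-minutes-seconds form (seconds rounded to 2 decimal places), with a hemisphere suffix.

φ: 0.000300° → 0.01800′; 0.01800 × 60 = 1.0800″
Longitude: 0.838200° → 50.29200′; 0.29200 × 60 = 17.5200″

58°00′1.08″ N, 35°50′17.52″ W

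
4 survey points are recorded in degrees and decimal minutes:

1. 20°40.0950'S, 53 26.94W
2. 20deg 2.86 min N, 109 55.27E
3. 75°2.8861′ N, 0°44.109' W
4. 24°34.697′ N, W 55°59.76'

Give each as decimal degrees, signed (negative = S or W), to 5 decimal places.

1. -20.66825, -53.44900
2. 20.04767, 109.92117
3. 75.04810, -0.73515
4. 24.57828, -55.99600

Point 1:
  Lat: 40.095′ = 0.668250°; total 20.668250
  S ⇒ negate
  Longitude: 53 + 26.94/60 = 53.449000
  W ⇒ negate
Point 2:
  Lat: 20 + 2.86/60 = 20.047667
  N → positive
  Longitude: 109 + 55.27/60 = 109.921167
  E ⇒ keep positive
Point 3:
  φ: 2.8861′ = 0.048102°; total 75.048102
  N → positive
  λ: 0 + 44.109/60 = 0.735150
  hemisphere W, so the sign is −
Point 4:
  Latitude: 24 + 34.697/60 = 24.578283
  N ⇒ keep positive
  Longitude: 59.76′ = 0.996000°; total 55.996000
  W ⇒ negate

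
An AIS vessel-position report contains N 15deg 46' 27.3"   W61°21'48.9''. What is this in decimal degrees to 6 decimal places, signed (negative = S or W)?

15.774250, -61.363583

φ: 46′ + 27.3″ = 46.45500′; 15 + 46.45500/60 = 15.7742500
N → positive
Longitude: 61 + 21/60 + 48.9/3600 = 61.3635833
hemisphere W, so the sign is −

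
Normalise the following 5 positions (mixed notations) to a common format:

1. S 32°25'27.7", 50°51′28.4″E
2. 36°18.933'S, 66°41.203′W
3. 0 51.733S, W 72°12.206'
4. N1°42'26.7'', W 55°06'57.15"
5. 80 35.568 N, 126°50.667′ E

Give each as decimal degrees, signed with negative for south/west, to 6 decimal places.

1. -32.424361, 50.857889
2. -36.315550, -66.686717
3. -0.862217, -72.203433
4. 1.707417, -55.115875
5. 80.592800, 126.844450

Point 1:
  Lat: 32 + 25/60 + 27.7/3600 = 32.4243611
  S → negative
  Longitude: 51′ + 28.4″ = 51.47333′; 50 + 51.47333/60 = 50.8578889
  E ⇒ keep positive
Point 2:
  Latitude: 36 + 18.933/60 = 36.3155500
  S → negative
  λ: 66 + 41.203/60 = 66.6867167
  W → negative
Point 3:
  Lat: 0 + 51.733/60 = 0.8622167
  hemisphere S, so the sign is −
  λ: 72 + 12.206/60 = 72.2034333
  hemisphere W, so the sign is −
Point 4:
  Latitude: 1° + 42/60 + 26.7/3600 = 1 + 0.700000 + 0.007417 = 1.7074167
  N → positive
  Longitude: 55° + 6/60 + 57.15/3600 = 55 + 0.100000 + 0.015875 = 55.1158750
  W ⇒ negate
Point 5:
  Lat: 35.568′ = 0.592800°; total 80.5928000
  N → positive
  Longitude: 126 + 50.667/60 = 126.8444500
  E ⇒ keep positive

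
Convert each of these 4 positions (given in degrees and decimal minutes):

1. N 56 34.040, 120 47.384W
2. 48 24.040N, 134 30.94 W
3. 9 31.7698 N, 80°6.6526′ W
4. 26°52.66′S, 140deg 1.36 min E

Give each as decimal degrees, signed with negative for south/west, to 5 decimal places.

1. 56.56733, -120.78973
2. 48.40067, -134.51567
3. 9.52950, -80.11088
4. -26.87767, 140.02267

Point 1:
  Lat: 56 + 34.04/60 = 56.567333
  N → positive
  Longitude: 120 + 47.384/60 = 120.789733
  W ⇒ negate
Point 2:
  Lat: 24.04′ = 0.400667°; total 48.400667
  N ⇒ keep positive
  Longitude: 30.94′ = 0.515667°; total 134.515667
  hemisphere W, so the sign is −
Point 3:
  Latitude: 31.7698′ = 0.529497°; total 9.529497
  N ⇒ keep positive
  Lon: 80 + 6.6526/60 = 80.110877
  hemisphere W, so the sign is −
Point 4:
  Lat: 26 + 52.66/60 = 26.877667
  S → negative
  Longitude: 1.36′ = 0.022667°; total 140.022667
  E ⇒ keep positive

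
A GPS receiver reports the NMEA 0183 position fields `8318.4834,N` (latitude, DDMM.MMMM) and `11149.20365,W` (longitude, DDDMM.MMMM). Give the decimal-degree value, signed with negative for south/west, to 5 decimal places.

φ: split at 2 digits → 83° and 18.4834′; 83 + 18.4834/60 = 83.308057
N ⇒ keep positive
Longitude: degrees = first 3 digits = 111, minutes = 49.20365; 111 + 49.20365/60 = 111.820061
W ⇒ negate

83.30806, -111.82006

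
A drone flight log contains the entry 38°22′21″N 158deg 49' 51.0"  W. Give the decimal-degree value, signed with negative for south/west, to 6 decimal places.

38.372500, -158.830833

Latitude: 38° + 22/60 + 21/3600 = 38 + 0.366667 + 0.005833 = 38.3725000
N → positive
λ: 158 + 49/60 + 51/3600 = 158.8308333
W ⇒ negate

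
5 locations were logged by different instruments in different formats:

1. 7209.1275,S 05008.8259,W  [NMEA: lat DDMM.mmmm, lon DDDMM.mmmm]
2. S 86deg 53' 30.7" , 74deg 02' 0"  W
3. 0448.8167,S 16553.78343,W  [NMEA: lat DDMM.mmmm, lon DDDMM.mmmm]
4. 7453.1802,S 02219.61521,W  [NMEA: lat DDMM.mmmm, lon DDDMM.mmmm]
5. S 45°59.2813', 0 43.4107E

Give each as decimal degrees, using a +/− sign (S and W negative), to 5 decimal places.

1. -72.15213, -50.14710
2. -86.89186, -74.03333
3. -4.81361, -165.89639
4. -74.88634, -22.32692
5. -45.98802, 0.72351

Point 1:
  φ: degrees = first 2 digits = 72, minutes = 9.1275; 72 + 9.1275/60 = 72.152125
  S ⇒ negate
  Longitude: degrees = first 3 digits = 50, minutes = 8.8259; 50 + 8.8259/60 = 50.147098
  W → negative
Point 2:
  Latitude: 53′ + 30.7″ = 53.51167′; 86 + 53.51167/60 = 86.891861
  hemisphere S, so the sign is −
  Lon: 74 + 2/60 + 0/3600 = 74.033333
  hemisphere W, so the sign is −
Point 3:
  φ: degrees = first 2 digits = 4, minutes = 48.8167; 4 + 48.8167/60 = 4.813612
  S ⇒ negate
  Longitude: degrees = first 3 digits = 165, minutes = 53.78343; 165 + 53.78343/60 = 165.896391
  W ⇒ negate
Point 4:
  φ: degrees = first 2 digits = 74, minutes = 53.1802; 74 + 53.1802/60 = 74.886337
  S → negative
  λ: degrees = first 3 digits = 22, minutes = 19.61521; 22 + 19.61521/60 = 22.326920
  hemisphere W, so the sign is −
Point 5:
  Latitude: 59.2813′ = 0.988022°; total 45.988022
  S → negative
  Lon: 43.4107′ = 0.723512°; total 0.723512
  E → positive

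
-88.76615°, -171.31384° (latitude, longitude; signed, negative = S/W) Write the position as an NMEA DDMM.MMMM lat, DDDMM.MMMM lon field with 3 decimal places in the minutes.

Latitude is negative → S; |value| = 88.766150
Lat: minutes = (88.766150 − 88) × 60 = 45.96900
Longitude is negative → W; |value| = 171.313840
Lon: minutes = (171.313840 − 171) × 60 = 18.83040

8845.969,S / 17118.830,W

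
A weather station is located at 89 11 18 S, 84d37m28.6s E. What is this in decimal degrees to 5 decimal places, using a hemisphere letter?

φ: 89 + 11/60 + 18/3600 = 89.188333
Lon: 37′ + 28.6″ = 37.47667′; 84 + 37.47667/60 = 84.624611

89.18833° S, 84.62461° E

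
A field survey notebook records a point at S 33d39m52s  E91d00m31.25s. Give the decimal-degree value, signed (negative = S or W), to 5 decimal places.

-33.66444, 91.00868

Lat: 33° + 39/60 + 52/3600 = 33 + 0.650000 + 0.014444 = 33.664444
hemisphere S, so the sign is −
Longitude: 91° + 0/60 + 31.25/3600 = 91 + 0.000000 + 0.008681 = 91.008681
E → positive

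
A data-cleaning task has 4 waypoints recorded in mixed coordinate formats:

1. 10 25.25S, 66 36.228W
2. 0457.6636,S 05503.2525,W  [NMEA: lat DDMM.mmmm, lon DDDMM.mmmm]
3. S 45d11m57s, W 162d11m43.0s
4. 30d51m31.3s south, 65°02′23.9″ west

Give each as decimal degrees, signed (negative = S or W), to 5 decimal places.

Point 1:
  φ: 10 + 25.25/60 = 10.420833
  S → negative
  λ: 36.228′ = 0.603800°; total 66.603800
  W ⇒ negate
Point 2:
  Lat: degrees = first 2 digits = 4, minutes = 57.6636; 4 + 57.6636/60 = 4.961060
  S → negative
  Longitude: degrees = first 3 digits = 55, minutes = 3.2525; 55 + 3.2525/60 = 55.054208
  hemisphere W, so the sign is −
Point 3:
  Latitude: 45 + 11/60 + 57/3600 = 45.199167
  S ⇒ negate
  Lon: 162 + 11/60 + 43/3600 = 162.195278
  W → negative
Point 4:
  Lat: 51′ + 31.3″ = 51.52167′; 30 + 51.52167/60 = 30.858694
  S → negative
  Lon: 2′ + 23.9″ = 2.39833′; 65 + 2.39833/60 = 65.039972
  hemisphere W, so the sign is −

1. -10.42083, -66.60380
2. -4.96106, -55.05421
3. -45.19917, -162.19528
4. -30.85869, -65.03997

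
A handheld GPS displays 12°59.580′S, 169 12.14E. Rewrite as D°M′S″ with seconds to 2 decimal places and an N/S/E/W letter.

12°59′34.80″ S, 169°12′8.40″ E

Latitude: fractional minutes 0.58000 × 60 = 34.8000″
Lon: fractional minutes 0.14000 × 60 = 8.4000″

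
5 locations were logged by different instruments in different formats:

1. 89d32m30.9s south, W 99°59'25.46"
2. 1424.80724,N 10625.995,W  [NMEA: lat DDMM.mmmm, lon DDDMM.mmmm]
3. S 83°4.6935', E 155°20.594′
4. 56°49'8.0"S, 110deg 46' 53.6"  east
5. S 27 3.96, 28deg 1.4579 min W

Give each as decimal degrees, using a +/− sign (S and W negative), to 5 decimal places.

Point 1:
  Lat: 32′ + 30.9″ = 32.51500′; 89 + 32.51500/60 = 89.541917
  S → negative
  λ: 99 + 59/60 + 25.46/3600 = 99.990406
  W ⇒ negate
Point 2:
  Latitude: split at 2 digits → 14° and 24.80724′; 14 + 24.80724/60 = 14.413454
  N ⇒ keep positive
  Longitude: degrees = first 3 digits = 106, minutes = 25.995; 106 + 25.995/60 = 106.433250
  W ⇒ negate
Point 3:
  Lat: 83 + 4.6935/60 = 83.078225
  hemisphere S, so the sign is −
  Lon: 155 + 20.594/60 = 155.343233
  E ⇒ keep positive
Point 4:
  Latitude: 56° + 49/60 + 8/3600 = 56 + 0.816667 + 0.002222 = 56.818889
  hemisphere S, so the sign is −
  λ: 46′ + 53.6″ = 46.89333′; 110 + 46.89333/60 = 110.781556
  E → positive
Point 5:
  φ: 27 + 3.96/60 = 27.066000
  hemisphere S, so the sign is −
  Lon: 1.4579′ = 0.024298°; total 28.024298
  hemisphere W, so the sign is −

1. -89.54192, -99.99041
2. 14.41345, -106.43325
3. -83.07823, 155.34323
4. -56.81889, 110.78156
5. -27.06600, -28.02430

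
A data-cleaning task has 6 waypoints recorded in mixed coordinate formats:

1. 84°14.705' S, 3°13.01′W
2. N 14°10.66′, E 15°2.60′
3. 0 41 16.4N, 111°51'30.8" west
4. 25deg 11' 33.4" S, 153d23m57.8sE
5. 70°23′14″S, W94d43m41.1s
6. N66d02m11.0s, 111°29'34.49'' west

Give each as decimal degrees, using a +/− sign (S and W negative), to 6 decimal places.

1. -84.245083, -3.216833
2. 14.177667, 15.043333
3. 0.687889, -111.858556
4. -25.192611, 153.399389
5. -70.387222, -94.728083
6. 66.036389, -111.492914

Point 1:
  Latitude: 14.705′ = 0.245083°; total 84.2450833
  S → negative
  Longitude: 3 + 13.01/60 = 3.2168333
  hemisphere W, so the sign is −
Point 2:
  φ: 10.66′ = 0.177667°; total 14.1776667
  N → positive
  λ: 15 + 2.6/60 = 15.0433333
  E → positive
Point 3:
  φ: 41′ + 16.4″ = 41.27333′; 0 + 41.27333/60 = 0.6878889
  N → positive
  Lon: 51′ + 30.8″ = 51.51333′; 111 + 51.51333/60 = 111.8585556
  W ⇒ negate
Point 4:
  Latitude: 25° + 11/60 + 33.4/3600 = 25 + 0.183333 + 0.009278 = 25.1926111
  S → negative
  Lon: 153 + 23/60 + 57.8/3600 = 153.3993889
  E ⇒ keep positive
Point 5:
  Lat: 23′ + 14″ = 23.23333′; 70 + 23.23333/60 = 70.3872222
  hemisphere S, so the sign is −
  λ: 94° + 43/60 + 41.1/3600 = 94 + 0.716667 + 0.011417 = 94.7280833
  W → negative
Point 6:
  Latitude: 66 + 2/60 + 11/3600 = 66.0363889
  N ⇒ keep positive
  λ: 29′ + 34.49″ = 29.57483′; 111 + 29.57483/60 = 111.4929139
  W → negative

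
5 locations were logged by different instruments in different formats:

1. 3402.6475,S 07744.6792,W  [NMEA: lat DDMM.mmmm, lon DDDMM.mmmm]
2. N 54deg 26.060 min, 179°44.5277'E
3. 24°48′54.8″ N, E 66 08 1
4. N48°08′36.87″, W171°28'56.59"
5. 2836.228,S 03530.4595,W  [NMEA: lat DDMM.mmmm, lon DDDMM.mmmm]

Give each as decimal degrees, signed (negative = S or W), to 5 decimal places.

Point 1:
  Latitude: degrees = first 2 digits = 34, minutes = 2.6475; 34 + 2.6475/60 = 34.044125
  S → negative
  λ: split at 3 digits → 077° and 44.6792′; 77 + 44.6792/60 = 77.744653
  W ⇒ negate
Point 2:
  Lat: 54 + 26.06/60 = 54.434333
  N ⇒ keep positive
  Longitude: 179 + 44.5277/60 = 179.742128
  E ⇒ keep positive
Point 3:
  Latitude: 24 + 48/60 + 54.8/3600 = 24.815222
  N ⇒ keep positive
  λ: 66° + 8/60 + 1/3600 = 66 + 0.133333 + 0.000278 = 66.133611
  E → positive
Point 4:
  φ: 48 + 8/60 + 36.87/3600 = 48.143575
  N → positive
  λ: 171° + 28/60 + 56.59/3600 = 171 + 0.466667 + 0.015719 = 171.482386
  hemisphere W, so the sign is −
Point 5:
  Lat: split at 2 digits → 28° and 36.228′; 28 + 36.228/60 = 28.603800
  S → negative
  Longitude: degrees = first 3 digits = 35, minutes = 30.4595; 35 + 30.4595/60 = 35.507658
  W ⇒ negate

1. -34.04413, -77.74465
2. 54.43433, 179.74213
3. 24.81522, 66.13361
4. 48.14358, -171.48239
5. -28.60380, -35.50766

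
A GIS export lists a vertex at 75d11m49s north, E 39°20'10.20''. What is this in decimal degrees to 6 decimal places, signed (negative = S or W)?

75.196944, 39.336167

Latitude: 75 + 11/60 + 49/3600 = 75.1969444
N → positive
Lon: 39 + 20/60 + 10.2/3600 = 39.3361667
E ⇒ keep positive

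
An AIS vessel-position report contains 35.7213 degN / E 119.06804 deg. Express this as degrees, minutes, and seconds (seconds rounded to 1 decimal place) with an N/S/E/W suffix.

Latitude: 0.721300 × 60 = 43.27800′ → 43′, remainder × 60 = 16.680″
λ: whole degrees 119; 4.08240′ → 4′ and 4.944″

35°43′16.7″ N, 119°04′4.9″ E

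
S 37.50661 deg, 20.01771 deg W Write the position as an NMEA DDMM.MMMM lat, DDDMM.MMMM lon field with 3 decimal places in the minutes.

3730.397,S / 02001.063,W

Latitude: 37° + 0.506610 × 60 = 37° 30.39660′
Lon: 20° + 0.017710 × 60 = 20° 1.06260′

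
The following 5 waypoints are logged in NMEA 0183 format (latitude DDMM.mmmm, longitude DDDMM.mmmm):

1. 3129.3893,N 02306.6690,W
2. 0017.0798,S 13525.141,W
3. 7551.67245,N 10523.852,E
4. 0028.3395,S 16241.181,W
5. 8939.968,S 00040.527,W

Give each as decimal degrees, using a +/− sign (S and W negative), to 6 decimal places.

1. 31.489822, -23.111150
2. -0.284663, -135.419017
3. 75.861208, 105.397533
4. -0.472325, -162.686350
5. -89.666133, -0.675450

Point 1:
  φ: degrees = first 2 digits = 31, minutes = 29.3893; 31 + 29.3893/60 = 31.4898217
  N ⇒ keep positive
  λ: degrees = first 3 digits = 23, minutes = 6.669; 23 + 6.669/60 = 23.1111500
  hemisphere W, so the sign is −
Point 2:
  Lat: split at 2 digits → 00° and 17.0798′; 0 + 17.0798/60 = 0.2846633
  S → negative
  λ: split at 3 digits → 135° and 25.141′; 135 + 25.141/60 = 135.4190167
  hemisphere W, so the sign is −
Point 3:
  Lat: degrees = first 2 digits = 75, minutes = 51.67245; 75 + 51.67245/60 = 75.8612075
  N ⇒ keep positive
  λ: degrees = first 3 digits = 105, minutes = 23.852; 105 + 23.852/60 = 105.3975333
  E ⇒ keep positive
Point 4:
  φ: split at 2 digits → 00° and 28.3395′; 0 + 28.3395/60 = 0.4723250
  S → negative
  λ: degrees = first 3 digits = 162, minutes = 41.181; 162 + 41.181/60 = 162.6863500
  W → negative
Point 5:
  Lat: degrees = first 2 digits = 89, minutes = 39.968; 89 + 39.968/60 = 89.6661333
  S → negative
  λ: split at 3 digits → 000° and 40.527′; 0 + 40.527/60 = 0.6754500
  W → negative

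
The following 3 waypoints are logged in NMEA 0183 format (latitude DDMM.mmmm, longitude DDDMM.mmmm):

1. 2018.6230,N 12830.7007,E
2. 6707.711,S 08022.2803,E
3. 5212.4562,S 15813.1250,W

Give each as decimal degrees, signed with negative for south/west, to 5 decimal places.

Point 1:
  φ: degrees = first 2 digits = 20, minutes = 18.623; 20 + 18.623/60 = 20.310383
  N ⇒ keep positive
  λ: degrees = first 3 digits = 128, minutes = 30.7007; 128 + 30.7007/60 = 128.511678
  E → positive
Point 2:
  φ: split at 2 digits → 67° and 7.711′; 67 + 7.711/60 = 67.128517
  S → negative
  Longitude: split at 3 digits → 080° and 22.2803′; 80 + 22.2803/60 = 80.371338
  E ⇒ keep positive
Point 3:
  Latitude: split at 2 digits → 52° and 12.4562′; 52 + 12.4562/60 = 52.207603
  S → negative
  λ: split at 3 digits → 158° and 13.125′; 158 + 13.125/60 = 158.218750
  W ⇒ negate

1. 20.31038, 128.51168
2. -67.12852, 80.37134
3. -52.20760, -158.21875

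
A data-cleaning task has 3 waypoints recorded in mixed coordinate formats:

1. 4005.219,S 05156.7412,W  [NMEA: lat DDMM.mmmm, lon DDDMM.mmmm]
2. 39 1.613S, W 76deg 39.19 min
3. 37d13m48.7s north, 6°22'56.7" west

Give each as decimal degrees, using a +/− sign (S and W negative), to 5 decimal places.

1. -40.08698, -51.94569
2. -39.02688, -76.65317
3. 37.23019, -6.38242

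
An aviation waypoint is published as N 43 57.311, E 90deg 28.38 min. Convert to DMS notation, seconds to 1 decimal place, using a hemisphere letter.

43°57′18.7″ N, 90°28′22.8″ E

Lat: 57.31100′ → 57′ and 0.31100 × 60 = 18.660″
Lon: fractional minutes 0.38000 × 60 = 22.800″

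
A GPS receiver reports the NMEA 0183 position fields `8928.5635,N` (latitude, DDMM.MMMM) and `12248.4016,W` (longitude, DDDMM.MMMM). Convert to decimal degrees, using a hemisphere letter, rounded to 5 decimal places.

89.47606° N, 122.80669° W

φ: split at 2 digits → 89° and 28.5635′; 89 + 28.5635/60 = 89.476058
λ: degrees = first 3 digits = 122, minutes = 48.4016; 122 + 48.4016/60 = 122.806693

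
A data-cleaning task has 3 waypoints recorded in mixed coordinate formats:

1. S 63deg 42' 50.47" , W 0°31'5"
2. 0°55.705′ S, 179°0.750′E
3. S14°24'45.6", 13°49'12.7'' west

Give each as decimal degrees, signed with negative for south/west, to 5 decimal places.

1. -63.71402, -0.51806
2. -0.92842, 179.01250
3. -14.41267, -13.82019

Point 1:
  Lat: 63 + 42/60 + 50.47/3600 = 63.714019
  hemisphere S, so the sign is −
  Lon: 0° + 31/60 + 5/3600 = 0 + 0.516667 + 0.001389 = 0.518056
  W → negative
Point 2:
  φ: 55.705′ = 0.928417°; total 0.928417
  S ⇒ negate
  Lon: 0.75′ = 0.012500°; total 179.012500
  E → positive
Point 3:
  Lat: 24′ + 45.6″ = 24.76000′; 14 + 24.76000/60 = 14.412667
  S → negative
  λ: 49′ + 12.7″ = 49.21167′; 13 + 49.21167/60 = 13.820194
  W ⇒ negate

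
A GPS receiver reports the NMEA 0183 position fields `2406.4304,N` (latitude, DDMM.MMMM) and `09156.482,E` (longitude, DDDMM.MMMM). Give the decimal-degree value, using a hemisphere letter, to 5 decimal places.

24.10717° N, 91.94137° E

φ: split at 2 digits → 24° and 6.4304′; 24 + 6.4304/60 = 24.107173
Longitude: split at 3 digits → 091° and 56.482′; 91 + 56.482/60 = 91.941367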